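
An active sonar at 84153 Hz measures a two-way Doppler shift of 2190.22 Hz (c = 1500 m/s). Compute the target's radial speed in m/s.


19.52 m/s


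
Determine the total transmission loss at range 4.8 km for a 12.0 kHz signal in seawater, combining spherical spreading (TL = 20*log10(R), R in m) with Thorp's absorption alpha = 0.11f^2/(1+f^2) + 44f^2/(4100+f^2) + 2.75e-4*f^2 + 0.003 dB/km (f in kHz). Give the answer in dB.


Step 1 (Thorp): alpha = 0.11*144.0/(1+144.0) + 44*144.0/(4100+144.0) + 2.75e-4*144.0 + 0.003 = 1.6448 dB/km
Step 2: TL_spread = 20*log10(4800) = 73.62 dB
Step 3: TL_abs = alpha*R = 1.6448 * 4.8 = 7.9 dB
Step 4: TL_total = 73.62 + 7.9 = 81.52

81.52 dB


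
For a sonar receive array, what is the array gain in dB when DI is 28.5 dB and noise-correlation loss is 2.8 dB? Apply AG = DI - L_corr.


AG = DI - L_corr = 28.5 - 2.8 = 25.7

25.7 dB


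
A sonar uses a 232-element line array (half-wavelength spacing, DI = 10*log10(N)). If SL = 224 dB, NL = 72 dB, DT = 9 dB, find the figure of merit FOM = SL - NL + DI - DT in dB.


166.65 dB


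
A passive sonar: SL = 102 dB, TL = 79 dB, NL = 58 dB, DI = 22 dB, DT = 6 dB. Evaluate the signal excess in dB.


-19 dB


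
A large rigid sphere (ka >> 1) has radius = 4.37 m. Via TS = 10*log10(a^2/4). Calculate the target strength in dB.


TS = 10*log10(4.37^2 / 4) = 10*log10(4.774225) = 6.79

6.79 dB


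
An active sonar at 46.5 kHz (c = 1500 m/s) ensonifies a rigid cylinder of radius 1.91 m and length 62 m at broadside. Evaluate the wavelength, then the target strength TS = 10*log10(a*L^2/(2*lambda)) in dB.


Step 1: lambda = c/f = 1500/46500 = 0.03226 m
Step 2: TS = 10*log10(a*L^2/(2*lambda)) = 10*log10(1.91*62^2/(2*0.03226)) = 50.56

50.56 dB


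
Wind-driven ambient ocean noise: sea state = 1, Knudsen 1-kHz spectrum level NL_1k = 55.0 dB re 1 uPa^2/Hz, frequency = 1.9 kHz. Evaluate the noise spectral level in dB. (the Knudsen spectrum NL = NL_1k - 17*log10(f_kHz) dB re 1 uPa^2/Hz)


NL = NL_1k - 17*log10(f_kHz) = 55.0 - 17*log10(1.9) = 55.0 - (4.74) = 50.26

50.26 dB


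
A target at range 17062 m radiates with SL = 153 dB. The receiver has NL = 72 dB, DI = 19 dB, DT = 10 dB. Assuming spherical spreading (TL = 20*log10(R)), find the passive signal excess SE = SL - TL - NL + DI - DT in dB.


5.36 dB


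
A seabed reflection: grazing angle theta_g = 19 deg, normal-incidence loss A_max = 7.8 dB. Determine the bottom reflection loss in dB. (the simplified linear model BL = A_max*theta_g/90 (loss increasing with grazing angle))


1.65 dB


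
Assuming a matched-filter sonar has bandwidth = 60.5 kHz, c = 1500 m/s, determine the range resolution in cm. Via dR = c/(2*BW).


dR = c/(2*BW) = 1500 / (2 * 60.5e3) = 0.0124 m = 1.24 cm

1.24 cm


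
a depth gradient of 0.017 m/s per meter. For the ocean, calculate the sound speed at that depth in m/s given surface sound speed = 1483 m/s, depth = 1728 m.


1512.376 m/s


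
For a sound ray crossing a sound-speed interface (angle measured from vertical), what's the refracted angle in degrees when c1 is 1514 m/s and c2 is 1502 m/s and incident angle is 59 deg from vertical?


sin(theta2) = (c2/c1)*sin(theta1) = (1502/1514)*sin(59 deg) = 0.85037
theta2 = arcsin(0.85037) = 58.25

58.25 deg


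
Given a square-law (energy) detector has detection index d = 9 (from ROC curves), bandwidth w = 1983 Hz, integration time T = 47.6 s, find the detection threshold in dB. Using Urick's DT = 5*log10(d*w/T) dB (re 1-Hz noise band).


DT = 5*log10(d*w/T) = 5*log10(9 * 1983 / 47.6) = 5*log10(374.94) = 12.87

12.87 dB


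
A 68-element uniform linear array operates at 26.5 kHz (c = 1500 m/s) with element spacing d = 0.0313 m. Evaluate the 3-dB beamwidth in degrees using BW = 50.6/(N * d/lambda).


Step 1: lambda = 1500/26500 = 0.0566 m
Step 2: d/lambda = 0.0313/0.0566 = 0.553
Step 3: BW = 50.6/(N * d/lambda) = 50.6/(68 * 0.553) = 1.35

1.35 deg


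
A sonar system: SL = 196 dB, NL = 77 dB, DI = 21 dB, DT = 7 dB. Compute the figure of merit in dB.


FOM = SL - NL + DI - DT = 196 - 77 + 21 - 7 = 133

133 dB


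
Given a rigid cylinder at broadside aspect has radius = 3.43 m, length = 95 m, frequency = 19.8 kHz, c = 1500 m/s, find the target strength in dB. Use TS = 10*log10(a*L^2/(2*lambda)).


lambda = 1500/19800 = 0.07576 m
TS = 10*log10(3.43*95^2/(2*0.07576)) = 53.1

53.1 dB


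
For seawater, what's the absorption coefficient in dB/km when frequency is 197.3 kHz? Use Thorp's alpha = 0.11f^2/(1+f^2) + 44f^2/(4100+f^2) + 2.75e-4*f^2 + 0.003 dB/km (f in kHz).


f^2 = 38927.29
alpha = 0.11*38927.29/(1+38927.29) + 44*38927.29/(4100+38927.29) + 2.75e-4*38927.29 + 0.003 = 50.625

50.625 dB/km


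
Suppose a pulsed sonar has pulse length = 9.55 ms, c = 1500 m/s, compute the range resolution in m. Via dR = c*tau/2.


dR = c*tau/2 = 1500 * 9.55e-3 / 2 = 7.1625

7.1625 m


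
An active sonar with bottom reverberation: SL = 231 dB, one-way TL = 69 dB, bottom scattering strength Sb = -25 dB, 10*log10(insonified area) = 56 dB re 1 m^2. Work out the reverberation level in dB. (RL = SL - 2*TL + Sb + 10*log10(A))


124 dB


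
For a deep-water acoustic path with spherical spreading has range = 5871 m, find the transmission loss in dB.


TL = 20*log10(5871) = 75.37

75.37 dB


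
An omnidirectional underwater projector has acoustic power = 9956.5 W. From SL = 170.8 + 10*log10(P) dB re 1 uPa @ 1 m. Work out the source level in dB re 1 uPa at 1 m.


SL = 170.8 + 10*log10(9956.5) = 170.8 + 39.98 = 210.78

210.78 dB


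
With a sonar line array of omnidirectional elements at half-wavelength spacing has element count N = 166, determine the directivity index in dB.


DI = 10*log10(166) = 22.2

22.2 dB


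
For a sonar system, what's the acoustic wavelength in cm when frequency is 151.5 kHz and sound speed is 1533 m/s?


1.01 cm


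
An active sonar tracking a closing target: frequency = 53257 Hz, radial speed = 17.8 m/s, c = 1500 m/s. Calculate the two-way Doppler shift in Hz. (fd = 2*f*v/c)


fd = 2*f*v/c = 2 * 53257 * 17.8 / 1500 = 1263.97

1263.97 Hz


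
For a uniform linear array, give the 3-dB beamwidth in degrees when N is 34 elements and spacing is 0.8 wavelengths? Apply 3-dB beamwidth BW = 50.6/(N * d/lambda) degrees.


BW = 50.6 / (34 * 0.8) = 50.6 / 27.2 = 1.86

1.86 deg


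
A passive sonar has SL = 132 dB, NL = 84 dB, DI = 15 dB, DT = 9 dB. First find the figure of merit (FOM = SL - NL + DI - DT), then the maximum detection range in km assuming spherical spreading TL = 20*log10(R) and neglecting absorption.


Step 1: FOM = SL - NL + DI - DT = 132 - 84 + 15 - 9 = 54 dB
Step 2: at max range FOM = TL = 20*log10(R), so R = 10^(54/20) = 501.19 m = 0.5 km

0.5 km


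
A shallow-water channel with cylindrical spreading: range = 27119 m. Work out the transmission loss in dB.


TL = 10*log10(27119) = 44.33

44.33 dB


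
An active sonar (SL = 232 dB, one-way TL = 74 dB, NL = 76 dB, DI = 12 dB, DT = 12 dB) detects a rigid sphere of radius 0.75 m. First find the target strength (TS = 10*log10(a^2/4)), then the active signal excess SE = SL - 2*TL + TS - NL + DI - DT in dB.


Step 1: TS = 10*log10(0.75^2/4) = -8.52 dB
Step 2: SE = SL - 2*TL + TS - NL + DI - DT = 232 - 2*74 + (-8.52) - 76 + 12 - 12 = -0.52

-0.52 dB


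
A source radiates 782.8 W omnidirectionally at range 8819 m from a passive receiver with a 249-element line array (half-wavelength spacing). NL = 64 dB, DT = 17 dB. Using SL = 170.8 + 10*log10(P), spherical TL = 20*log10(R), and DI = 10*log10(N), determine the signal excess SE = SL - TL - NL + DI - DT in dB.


Step 1: SL = 170.8 + 10*log10(782.8) = 199.74 dB
Step 2: TL = 20*log10(8819) = 78.91 dB
Step 3: DI = 10*log10(249) = 23.96 dB
Step 4: SE = SL - TL - NL + DI - DT = 199.74 - 78.91 - 64 + 23.96 - 17 = 63.79

63.79 dB


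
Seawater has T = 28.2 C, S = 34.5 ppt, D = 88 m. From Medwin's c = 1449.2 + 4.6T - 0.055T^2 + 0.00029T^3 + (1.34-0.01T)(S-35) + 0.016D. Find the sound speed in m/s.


c = 1449.2 + 4.6*28.2 - 0.055*28.2^2 + 0.00029*28.2^3 + (1.34 - 0.01*28.2)*(34.5 - 35) + 0.016*88 = 1542.56

1542.56 m/s


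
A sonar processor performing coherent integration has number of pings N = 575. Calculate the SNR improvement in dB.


Gain = 10*log10(575) = 27.6

27.6 dB


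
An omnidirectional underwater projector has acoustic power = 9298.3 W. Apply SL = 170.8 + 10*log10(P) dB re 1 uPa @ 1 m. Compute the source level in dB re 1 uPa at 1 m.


210.48 dB


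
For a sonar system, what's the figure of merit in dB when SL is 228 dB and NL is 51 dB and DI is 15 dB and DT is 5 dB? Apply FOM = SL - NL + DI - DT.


187 dB


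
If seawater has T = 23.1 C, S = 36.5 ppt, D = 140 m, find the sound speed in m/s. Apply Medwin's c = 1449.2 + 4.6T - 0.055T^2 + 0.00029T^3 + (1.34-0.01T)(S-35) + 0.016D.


1533.59 m/s


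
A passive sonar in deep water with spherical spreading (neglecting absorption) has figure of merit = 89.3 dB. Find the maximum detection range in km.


At max range FOM = TL, so 20*log10(R) = 89.3
R = 10^(89.3/20) = 29174.27 m = 29.17 km

29.17 km


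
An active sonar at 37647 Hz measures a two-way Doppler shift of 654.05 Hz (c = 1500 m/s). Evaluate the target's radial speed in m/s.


From fd = 2*f*v/c, v = c*fd/(2*f) = 1500 * 654.05 / (2*37647) = 13.03

13.03 m/s


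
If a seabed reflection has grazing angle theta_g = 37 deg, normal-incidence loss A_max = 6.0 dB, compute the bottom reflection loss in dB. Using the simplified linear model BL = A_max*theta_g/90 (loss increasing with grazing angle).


2.47 dB


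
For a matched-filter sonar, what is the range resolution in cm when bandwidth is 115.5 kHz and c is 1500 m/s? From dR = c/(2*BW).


dR = c/(2*BW) = 1500 / (2 * 115.5e3) = 0.0065 m = 0.65 cm

0.65 cm


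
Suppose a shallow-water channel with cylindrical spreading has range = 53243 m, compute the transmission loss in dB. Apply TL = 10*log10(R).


TL = 10*log10(53243) = 47.26

47.26 dB


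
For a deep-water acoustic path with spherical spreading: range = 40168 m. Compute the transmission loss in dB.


92.08 dB


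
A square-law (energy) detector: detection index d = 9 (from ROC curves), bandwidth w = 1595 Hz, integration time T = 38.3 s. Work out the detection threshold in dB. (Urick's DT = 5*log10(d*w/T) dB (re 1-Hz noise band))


12.87 dB


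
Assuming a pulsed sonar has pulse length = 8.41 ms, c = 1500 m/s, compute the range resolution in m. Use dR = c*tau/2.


dR = c*tau/2 = 1500 * 8.41e-3 / 2 = 6.3075

6.3075 m


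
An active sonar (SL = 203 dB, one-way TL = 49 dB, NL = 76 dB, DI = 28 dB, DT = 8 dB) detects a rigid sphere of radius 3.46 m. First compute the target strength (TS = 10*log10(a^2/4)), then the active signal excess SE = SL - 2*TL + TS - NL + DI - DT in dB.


Step 1: TS = 10*log10(3.46^2/4) = 4.76 dB
Step 2: SE = SL - 2*TL + TS - NL + DI - DT = 203 - 2*49 + (4.76) - 76 + 28 - 8 = 53.76

53.76 dB


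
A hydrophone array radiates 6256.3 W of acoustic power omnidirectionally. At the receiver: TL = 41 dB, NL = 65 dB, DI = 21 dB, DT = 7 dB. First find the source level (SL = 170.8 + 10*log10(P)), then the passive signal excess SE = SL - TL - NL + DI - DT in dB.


Step 1: SL = 170.8 + 10*log10(6256.3) = 208.76 dB
Step 2: SE = SL - TL - NL + DI - DT = 208.76 - 41 - 65 + 21 - 7 = 116.76

116.76 dB


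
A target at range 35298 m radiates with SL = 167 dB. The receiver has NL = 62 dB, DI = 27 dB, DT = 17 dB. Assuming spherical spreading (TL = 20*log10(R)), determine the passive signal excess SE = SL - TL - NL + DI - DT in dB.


24.04 dB


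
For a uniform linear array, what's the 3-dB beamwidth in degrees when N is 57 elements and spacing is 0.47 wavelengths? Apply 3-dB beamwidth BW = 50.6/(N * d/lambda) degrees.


BW = 50.6 / (57 * 0.47) = 50.6 / 26.79 = 1.89

1.89 deg


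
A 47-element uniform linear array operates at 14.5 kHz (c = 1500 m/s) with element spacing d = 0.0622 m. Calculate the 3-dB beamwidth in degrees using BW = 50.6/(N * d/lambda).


Step 1: lambda = 1500/14500 = 0.10345 m
Step 2: d/lambda = 0.0622/0.10345 = 0.6013
Step 3: BW = 50.6/(N * d/lambda) = 50.6/(47 * 0.6013) = 1.79

1.79 deg


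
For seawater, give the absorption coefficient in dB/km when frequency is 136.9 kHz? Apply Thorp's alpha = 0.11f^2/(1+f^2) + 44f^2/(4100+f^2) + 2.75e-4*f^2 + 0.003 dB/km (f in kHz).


f^2 = 18741.61
alpha = 0.11*18741.61/(1+18741.61) + 44*18741.61/(4100+18741.61) + 2.75e-4*18741.61 + 0.003 = 41.369

41.369 dB/km


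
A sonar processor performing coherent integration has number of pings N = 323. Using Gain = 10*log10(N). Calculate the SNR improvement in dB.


Gain = 10*log10(323) = 25.09

25.09 dB


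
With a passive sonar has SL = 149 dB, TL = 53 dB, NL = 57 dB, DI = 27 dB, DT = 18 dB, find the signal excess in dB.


SE = SL - TL - NL + DI - DT = 149 - 53 - 57 + 27 - 18 = 48

48 dB


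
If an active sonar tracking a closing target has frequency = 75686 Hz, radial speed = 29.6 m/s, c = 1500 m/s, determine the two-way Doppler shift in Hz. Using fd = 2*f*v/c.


fd = 2*f*v/c = 2 * 75686 * 29.6 / 1500 = 2987.07

2987.07 Hz


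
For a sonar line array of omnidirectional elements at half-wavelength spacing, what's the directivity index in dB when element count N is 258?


DI = 10*log10(258) = 24.12

24.12 dB


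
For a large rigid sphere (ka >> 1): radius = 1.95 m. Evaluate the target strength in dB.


TS = 10*log10(1.95^2 / 4) = 10*log10(0.950625) = -0.22

-0.22 dB


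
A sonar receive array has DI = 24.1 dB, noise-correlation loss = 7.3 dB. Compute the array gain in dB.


AG = DI - L_corr = 24.1 - 7.3 = 16.8

16.8 dB


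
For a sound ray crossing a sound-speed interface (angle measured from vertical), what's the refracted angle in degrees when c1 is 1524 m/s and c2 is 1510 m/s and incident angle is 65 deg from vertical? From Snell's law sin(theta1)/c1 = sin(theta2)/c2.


63.89 deg


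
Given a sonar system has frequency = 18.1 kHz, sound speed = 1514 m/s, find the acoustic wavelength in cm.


lambda = c/f = 1514 / 18100 = 0.0836 m = 8.36 cm

8.36 cm


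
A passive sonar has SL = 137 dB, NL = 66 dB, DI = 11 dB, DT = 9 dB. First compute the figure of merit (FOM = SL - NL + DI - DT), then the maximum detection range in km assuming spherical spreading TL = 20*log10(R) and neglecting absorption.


Step 1: FOM = SL - NL + DI - DT = 137 - 66 + 11 - 9 = 73 dB
Step 2: at max range FOM = TL = 20*log10(R), so R = 10^(73/20) = 4466.84 m = 4.47 km

4.47 km


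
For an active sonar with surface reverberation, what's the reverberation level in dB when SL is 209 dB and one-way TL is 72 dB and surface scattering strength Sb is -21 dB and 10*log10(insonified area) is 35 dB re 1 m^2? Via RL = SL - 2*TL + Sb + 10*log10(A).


RL = SL - 2*TL + Sb + 10*log10(A) = 209 - 2*72 + (-21) + 35 = 79

79 dB


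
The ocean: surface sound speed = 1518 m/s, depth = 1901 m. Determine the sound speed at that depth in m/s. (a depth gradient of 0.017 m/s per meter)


c = 1518 + 0.017 * 1901 = 1550.317

1550.317 m/s


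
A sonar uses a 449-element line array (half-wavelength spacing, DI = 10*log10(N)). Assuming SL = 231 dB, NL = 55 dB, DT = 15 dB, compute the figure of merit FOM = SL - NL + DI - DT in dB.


Step 1: DI = 10*log10(449) = 26.52 dB
Step 2: FOM = SL - NL + DI - DT = 231 - 55 + 26.52 - 15 = 187.52

187.52 dB


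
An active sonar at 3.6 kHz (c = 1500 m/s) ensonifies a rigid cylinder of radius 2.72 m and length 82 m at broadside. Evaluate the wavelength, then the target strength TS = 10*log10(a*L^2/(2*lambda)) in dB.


Step 1: lambda = c/f = 1500/3600 = 0.41667 m
Step 2: TS = 10*log10(a*L^2/(2*lambda)) = 10*log10(2.72*82^2/(2*0.41667)) = 43.41

43.41 dB


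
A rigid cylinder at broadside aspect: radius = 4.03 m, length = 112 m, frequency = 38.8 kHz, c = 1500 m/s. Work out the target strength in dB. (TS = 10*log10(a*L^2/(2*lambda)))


lambda = 1500/38800 = 0.03866 m
TS = 10*log10(4.03*112^2/(2*0.03866)) = 58.15

58.15 dB


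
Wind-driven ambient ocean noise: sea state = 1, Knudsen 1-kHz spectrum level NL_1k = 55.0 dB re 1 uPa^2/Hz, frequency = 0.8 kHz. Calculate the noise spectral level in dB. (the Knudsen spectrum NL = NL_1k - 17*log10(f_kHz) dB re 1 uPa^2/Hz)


NL = NL_1k - 17*log10(f_kHz) = 55.0 - 17*log10(0.8) = 55.0 - (-1.65) = 56.65

56.65 dB


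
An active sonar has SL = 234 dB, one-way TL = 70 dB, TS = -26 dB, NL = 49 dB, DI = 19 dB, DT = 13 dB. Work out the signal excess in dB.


25 dB


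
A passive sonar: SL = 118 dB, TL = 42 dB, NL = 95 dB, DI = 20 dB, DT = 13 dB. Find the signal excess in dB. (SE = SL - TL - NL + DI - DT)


-12 dB


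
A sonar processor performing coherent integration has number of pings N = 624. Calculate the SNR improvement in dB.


Gain = 10*log10(624) = 27.95

27.95 dB


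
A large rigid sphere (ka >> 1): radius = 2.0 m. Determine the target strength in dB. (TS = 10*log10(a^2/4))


0.0 dB


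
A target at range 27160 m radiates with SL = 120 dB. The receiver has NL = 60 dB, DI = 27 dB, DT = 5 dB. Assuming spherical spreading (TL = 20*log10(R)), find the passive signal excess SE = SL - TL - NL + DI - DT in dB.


-6.68 dB


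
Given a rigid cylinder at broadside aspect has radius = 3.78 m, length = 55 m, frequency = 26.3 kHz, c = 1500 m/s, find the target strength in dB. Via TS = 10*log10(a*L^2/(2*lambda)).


lambda = 1500/26300 = 0.05703 m
TS = 10*log10(3.78*55^2/(2*0.05703)) = 50.01

50.01 dB


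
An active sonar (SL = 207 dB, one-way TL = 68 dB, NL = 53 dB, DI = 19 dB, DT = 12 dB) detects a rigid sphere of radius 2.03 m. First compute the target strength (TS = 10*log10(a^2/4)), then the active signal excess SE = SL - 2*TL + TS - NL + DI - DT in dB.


Step 1: TS = 10*log10(2.03^2/4) = 0.13 dB
Step 2: SE = SL - 2*TL + TS - NL + DI - DT = 207 - 2*68 + (0.13) - 53 + 19 - 12 = 25.13

25.13 dB


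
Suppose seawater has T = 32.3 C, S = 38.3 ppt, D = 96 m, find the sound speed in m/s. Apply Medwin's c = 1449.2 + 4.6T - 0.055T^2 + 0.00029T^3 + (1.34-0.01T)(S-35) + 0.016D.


1555.06 m/s


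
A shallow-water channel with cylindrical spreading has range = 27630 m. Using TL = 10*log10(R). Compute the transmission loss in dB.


TL = 10*log10(27630) = 44.41

44.41 dB


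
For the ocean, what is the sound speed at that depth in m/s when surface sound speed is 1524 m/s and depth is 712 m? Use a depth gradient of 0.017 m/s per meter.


c = 1524 + 0.017 * 712 = 1536.104

1536.104 m/s


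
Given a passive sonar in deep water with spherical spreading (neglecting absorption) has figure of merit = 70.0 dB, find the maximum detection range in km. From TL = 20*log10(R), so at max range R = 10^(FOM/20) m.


3.16 km


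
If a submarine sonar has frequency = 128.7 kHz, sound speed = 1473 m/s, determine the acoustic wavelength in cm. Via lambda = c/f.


lambda = c/f = 1473 / 128700 = 0.0114 m = 1.14 cm

1.14 cm


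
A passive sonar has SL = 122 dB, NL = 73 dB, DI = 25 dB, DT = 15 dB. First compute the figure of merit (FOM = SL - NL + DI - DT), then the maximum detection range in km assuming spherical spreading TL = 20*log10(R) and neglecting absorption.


Step 1: FOM = SL - NL + DI - DT = 122 - 73 + 25 - 15 = 59 dB
Step 2: at max range FOM = TL = 20*log10(R), so R = 10^(59/20) = 891.25 m = 0.89 km

0.89 km


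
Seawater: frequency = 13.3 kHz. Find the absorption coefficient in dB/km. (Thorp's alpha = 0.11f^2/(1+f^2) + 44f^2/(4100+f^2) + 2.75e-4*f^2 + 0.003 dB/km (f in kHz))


1.981 dB/km


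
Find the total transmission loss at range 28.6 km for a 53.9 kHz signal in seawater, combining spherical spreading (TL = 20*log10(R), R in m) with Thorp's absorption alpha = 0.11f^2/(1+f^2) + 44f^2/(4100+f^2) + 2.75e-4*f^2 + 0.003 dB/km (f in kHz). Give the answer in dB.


637.09 dB


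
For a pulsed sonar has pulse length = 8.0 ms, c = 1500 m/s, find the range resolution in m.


dR = c*tau/2 = 1500 * 8.0e-3 / 2 = 6.0

6.0 m


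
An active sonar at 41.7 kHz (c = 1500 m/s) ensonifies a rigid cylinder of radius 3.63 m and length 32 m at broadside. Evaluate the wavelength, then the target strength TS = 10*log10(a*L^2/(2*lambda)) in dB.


Step 1: lambda = c/f = 1500/41700 = 0.03597 m
Step 2: TS = 10*log10(a*L^2/(2*lambda)) = 10*log10(3.63*32^2/(2*0.03597)) = 47.13

47.13 dB


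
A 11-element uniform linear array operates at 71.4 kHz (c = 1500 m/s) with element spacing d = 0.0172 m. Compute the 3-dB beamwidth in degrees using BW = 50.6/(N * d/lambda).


Step 1: lambda = 1500/71400 = 0.02101 m
Step 2: d/lambda = 0.0172/0.02101 = 0.8187
Step 3: BW = 50.6/(N * d/lambda) = 50.6/(11 * 0.8187) = 5.62

5.62 deg


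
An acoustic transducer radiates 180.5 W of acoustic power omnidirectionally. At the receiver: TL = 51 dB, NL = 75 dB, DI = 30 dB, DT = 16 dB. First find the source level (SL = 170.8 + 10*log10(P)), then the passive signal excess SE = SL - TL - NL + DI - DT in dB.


Step 1: SL = 170.8 + 10*log10(180.5) = 193.36 dB
Step 2: SE = SL - TL - NL + DI - DT = 193.36 - 51 - 75 + 30 - 16 = 81.36

81.36 dB


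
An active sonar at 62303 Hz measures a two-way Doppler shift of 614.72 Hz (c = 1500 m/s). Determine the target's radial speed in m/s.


7.4 m/s


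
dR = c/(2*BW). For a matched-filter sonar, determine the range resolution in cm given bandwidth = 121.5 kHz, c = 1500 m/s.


0.62 cm


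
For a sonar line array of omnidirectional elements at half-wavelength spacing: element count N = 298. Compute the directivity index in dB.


24.74 dB


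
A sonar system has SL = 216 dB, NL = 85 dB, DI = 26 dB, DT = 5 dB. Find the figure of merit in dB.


152 dB


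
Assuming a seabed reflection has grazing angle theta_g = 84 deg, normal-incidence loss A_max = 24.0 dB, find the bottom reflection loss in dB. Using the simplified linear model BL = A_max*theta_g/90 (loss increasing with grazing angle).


BL = A_max * theta_g / 90 = 24.0 * 84 / 90 = 22.4

22.4 dB


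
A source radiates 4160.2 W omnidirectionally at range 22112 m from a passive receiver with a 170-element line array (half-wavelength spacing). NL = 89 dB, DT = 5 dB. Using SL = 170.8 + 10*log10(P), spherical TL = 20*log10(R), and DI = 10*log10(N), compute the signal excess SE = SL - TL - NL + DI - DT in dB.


Step 1: SL = 170.8 + 10*log10(4160.2) = 206.99 dB
Step 2: TL = 20*log10(22112) = 86.89 dB
Step 3: DI = 10*log10(170) = 22.3 dB
Step 4: SE = SL - TL - NL + DI - DT = 206.99 - 86.89 - 89 + 22.3 - 5 = 48.4

48.4 dB


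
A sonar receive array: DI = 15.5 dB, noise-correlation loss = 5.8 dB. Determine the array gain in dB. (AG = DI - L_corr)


AG = DI - L_corr = 15.5 - 5.8 = 9.7

9.7 dB


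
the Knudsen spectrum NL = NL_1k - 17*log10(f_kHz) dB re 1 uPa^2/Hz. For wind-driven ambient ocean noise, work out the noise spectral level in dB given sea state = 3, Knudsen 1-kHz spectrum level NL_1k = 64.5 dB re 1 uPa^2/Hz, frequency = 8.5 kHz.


48.7 dB


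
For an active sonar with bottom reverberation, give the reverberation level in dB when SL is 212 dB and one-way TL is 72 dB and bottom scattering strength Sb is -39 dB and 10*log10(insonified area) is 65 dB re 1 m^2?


RL = SL - 2*TL + Sb + 10*log10(A) = 212 - 2*72 + (-39) + 65 = 94

94 dB


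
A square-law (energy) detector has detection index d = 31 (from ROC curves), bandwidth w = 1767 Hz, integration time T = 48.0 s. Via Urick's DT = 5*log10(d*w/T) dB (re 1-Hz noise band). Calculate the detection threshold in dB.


15.29 dB


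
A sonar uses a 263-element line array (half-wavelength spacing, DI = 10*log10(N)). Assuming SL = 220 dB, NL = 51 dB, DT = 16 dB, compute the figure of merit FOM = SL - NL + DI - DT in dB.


Step 1: DI = 10*log10(263) = 24.2 dB
Step 2: FOM = SL - NL + DI - DT = 220 - 51 + 24.2 - 16 = 177.2

177.2 dB


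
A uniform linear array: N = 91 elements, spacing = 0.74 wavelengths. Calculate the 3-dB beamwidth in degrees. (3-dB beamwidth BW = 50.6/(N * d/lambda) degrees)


0.75 deg


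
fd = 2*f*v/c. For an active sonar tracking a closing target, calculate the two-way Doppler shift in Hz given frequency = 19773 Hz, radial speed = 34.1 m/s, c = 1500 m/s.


fd = 2*f*v/c = 2 * 19773 * 34.1 / 1500 = 899.01

899.01 Hz


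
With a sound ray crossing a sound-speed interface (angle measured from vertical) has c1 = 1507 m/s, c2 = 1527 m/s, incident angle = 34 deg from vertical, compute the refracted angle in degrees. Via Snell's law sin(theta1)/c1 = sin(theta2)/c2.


34.51 deg


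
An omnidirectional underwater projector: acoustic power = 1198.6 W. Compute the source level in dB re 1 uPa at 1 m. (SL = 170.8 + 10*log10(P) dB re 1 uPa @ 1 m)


201.59 dB


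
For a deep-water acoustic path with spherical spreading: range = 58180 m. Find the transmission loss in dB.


TL = 20*log10(58180) = 95.3

95.3 dB


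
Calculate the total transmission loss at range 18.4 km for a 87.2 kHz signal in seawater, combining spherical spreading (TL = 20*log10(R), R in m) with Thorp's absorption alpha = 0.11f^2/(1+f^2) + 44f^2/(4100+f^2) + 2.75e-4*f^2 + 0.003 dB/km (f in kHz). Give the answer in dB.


Step 1 (Thorp): alpha = 0.11*7603.84/(1+7603.84) + 44*7603.84/(4100+7603.84) + 2.75e-4*7603.84 + 0.003 = 30.7903 dB/km
Step 2: TL_spread = 20*log10(18400) = 85.3 dB
Step 3: TL_abs = alpha*R = 30.7903 * 18.4 = 566.54 dB
Step 4: TL_total = 85.3 + 566.54 = 651.84

651.84 dB


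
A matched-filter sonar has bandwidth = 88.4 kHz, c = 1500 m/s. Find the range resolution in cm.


dR = c/(2*BW) = 1500 / (2 * 88.4e3) = 0.0085 m = 0.85 cm

0.85 cm


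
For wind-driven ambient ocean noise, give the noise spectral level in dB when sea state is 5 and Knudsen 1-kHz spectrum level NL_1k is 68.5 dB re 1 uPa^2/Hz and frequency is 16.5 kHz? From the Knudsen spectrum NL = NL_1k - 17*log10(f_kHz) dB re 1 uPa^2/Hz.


47.8 dB


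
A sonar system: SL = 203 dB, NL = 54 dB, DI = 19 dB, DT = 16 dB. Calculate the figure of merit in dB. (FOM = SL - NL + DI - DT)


FOM = SL - NL + DI - DT = 203 - 54 + 19 - 16 = 152

152 dB


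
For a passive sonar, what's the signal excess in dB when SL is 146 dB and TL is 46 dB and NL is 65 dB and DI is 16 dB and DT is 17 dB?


SE = SL - TL - NL + DI - DT = 146 - 46 - 65 + 16 - 17 = 34

34 dB


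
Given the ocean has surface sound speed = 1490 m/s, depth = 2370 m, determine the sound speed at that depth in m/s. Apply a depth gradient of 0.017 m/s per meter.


c = 1490 + 0.017 * 2370 = 1530.29

1530.29 m/s


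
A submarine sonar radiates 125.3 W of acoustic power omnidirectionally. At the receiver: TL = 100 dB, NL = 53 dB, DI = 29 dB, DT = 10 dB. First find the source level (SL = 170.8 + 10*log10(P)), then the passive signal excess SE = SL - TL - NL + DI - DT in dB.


Step 1: SL = 170.8 + 10*log10(125.3) = 191.78 dB
Step 2: SE = SL - TL - NL + DI - DT = 191.78 - 100 - 53 + 29 - 10 = 57.78

57.78 dB


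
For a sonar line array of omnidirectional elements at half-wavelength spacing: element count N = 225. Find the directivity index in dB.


DI = 10*log10(225) = 23.52

23.52 dB


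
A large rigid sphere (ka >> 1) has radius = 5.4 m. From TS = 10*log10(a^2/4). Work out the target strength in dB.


TS = 10*log10(5.4^2 / 4) = 10*log10(7.29) = 8.63

8.63 dB


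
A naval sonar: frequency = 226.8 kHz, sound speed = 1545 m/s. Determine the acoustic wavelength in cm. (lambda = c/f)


lambda = c/f = 1545 / 226800 = 0.0068 m = 0.68 cm

0.68 cm


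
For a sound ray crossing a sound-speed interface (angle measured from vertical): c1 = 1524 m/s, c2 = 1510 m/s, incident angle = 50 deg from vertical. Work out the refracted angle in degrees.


sin(theta2) = (c2/c1)*sin(theta1) = (1510/1524)*sin(50 deg) = 0.75901
theta2 = arcsin(0.75901) = 49.38

49.38 deg


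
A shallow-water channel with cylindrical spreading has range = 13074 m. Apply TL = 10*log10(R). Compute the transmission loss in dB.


TL = 10*log10(13074) = 41.16

41.16 dB


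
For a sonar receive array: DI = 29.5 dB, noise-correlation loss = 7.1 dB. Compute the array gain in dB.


AG = DI - L_corr = 29.5 - 7.1 = 22.4

22.4 dB


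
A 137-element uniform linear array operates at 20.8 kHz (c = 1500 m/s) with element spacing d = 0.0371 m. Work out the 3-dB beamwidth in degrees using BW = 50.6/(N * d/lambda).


0.72 deg


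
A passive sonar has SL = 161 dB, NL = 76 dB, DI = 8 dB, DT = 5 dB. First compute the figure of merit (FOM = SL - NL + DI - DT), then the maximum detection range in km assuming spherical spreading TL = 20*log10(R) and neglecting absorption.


Step 1: FOM = SL - NL + DI - DT = 161 - 76 + 8 - 5 = 88 dB
Step 2: at max range FOM = TL = 20*log10(R), so R = 10^(88/20) = 25118.86 m = 25.12 km

25.12 km


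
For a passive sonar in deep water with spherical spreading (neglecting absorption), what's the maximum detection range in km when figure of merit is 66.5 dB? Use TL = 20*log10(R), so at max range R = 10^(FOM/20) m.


2.11 km


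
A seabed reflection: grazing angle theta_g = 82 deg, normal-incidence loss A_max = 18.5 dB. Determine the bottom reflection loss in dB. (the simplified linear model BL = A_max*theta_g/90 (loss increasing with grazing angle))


BL = A_max * theta_g / 90 = 18.5 * 82 / 90 = 16.86

16.86 dB


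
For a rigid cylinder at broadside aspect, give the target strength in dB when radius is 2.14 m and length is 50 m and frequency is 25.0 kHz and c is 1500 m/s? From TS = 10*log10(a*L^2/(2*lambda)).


lambda = 1500/25000 = 0.06 m
TS = 10*log10(2.14*50^2/(2*0.06)) = 46.49

46.49 dB


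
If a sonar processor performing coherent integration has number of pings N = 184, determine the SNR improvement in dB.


Gain = 10*log10(184) = 22.65

22.65 dB


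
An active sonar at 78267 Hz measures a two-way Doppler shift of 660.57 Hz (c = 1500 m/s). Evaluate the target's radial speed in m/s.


6.33 m/s


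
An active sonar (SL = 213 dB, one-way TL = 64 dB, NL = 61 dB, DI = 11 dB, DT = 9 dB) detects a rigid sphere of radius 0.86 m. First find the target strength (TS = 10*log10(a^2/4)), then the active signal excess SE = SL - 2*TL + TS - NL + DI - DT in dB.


Step 1: TS = 10*log10(0.86^2/4) = -7.33 dB
Step 2: SE = SL - 2*TL + TS - NL + DI - DT = 213 - 2*64 + (-7.33) - 61 + 11 - 9 = 18.67

18.67 dB


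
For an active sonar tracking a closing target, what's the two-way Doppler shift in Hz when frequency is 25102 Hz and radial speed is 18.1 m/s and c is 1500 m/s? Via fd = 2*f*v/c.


605.79 Hz


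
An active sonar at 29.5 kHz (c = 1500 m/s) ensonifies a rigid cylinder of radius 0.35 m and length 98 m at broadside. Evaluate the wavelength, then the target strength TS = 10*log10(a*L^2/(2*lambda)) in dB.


Step 1: lambda = c/f = 1500/29500 = 0.05085 m
Step 2: TS = 10*log10(a*L^2/(2*lambda)) = 10*log10(0.35*98^2/(2*0.05085)) = 45.19

45.19 dB


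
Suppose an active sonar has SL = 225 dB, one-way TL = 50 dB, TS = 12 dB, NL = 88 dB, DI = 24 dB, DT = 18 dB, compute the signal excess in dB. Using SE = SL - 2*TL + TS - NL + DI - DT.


SE = SL - 2*TL + TS - NL + DI - DT = 225 - 2*50 + (12) - 88 + 24 - 18 = 55

55 dB


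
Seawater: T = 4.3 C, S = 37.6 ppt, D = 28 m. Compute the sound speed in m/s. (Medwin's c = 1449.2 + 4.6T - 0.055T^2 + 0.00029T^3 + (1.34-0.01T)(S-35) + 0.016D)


c = 1449.2 + 4.6*4.3 - 0.055*4.3^2 + 0.00029*4.3^3 + (1.34 - 0.01*4.3)*(37.6 - 35) + 0.016*28 = 1471.81

1471.81 m/s


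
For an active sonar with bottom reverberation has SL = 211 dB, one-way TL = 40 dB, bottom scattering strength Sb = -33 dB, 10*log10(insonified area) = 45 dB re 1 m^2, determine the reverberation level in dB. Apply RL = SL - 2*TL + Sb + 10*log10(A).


143 dB


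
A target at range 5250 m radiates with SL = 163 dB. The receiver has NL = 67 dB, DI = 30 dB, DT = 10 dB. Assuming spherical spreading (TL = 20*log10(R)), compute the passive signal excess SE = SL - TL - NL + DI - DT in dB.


Step 1: TL = 20*log10(5250) = 74.4 dB
Step 2: SE = 163 - 74.4 - 67 + 30 - 10 = 41.6

41.6 dB


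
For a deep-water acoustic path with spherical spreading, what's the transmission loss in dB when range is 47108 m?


TL = 20*log10(47108) = 93.46

93.46 dB


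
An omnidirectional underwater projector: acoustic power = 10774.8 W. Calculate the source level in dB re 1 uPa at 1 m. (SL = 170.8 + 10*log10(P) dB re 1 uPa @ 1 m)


211.12 dB


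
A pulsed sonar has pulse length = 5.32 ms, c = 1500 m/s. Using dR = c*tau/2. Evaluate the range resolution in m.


3.99 m


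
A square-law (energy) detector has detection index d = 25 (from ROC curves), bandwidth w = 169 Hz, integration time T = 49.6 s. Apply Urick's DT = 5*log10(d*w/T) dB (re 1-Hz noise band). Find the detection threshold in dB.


DT = 5*log10(d*w/T) = 5*log10(25 * 169 / 49.6) = 5*log10(85.18) = 9.65

9.65 dB


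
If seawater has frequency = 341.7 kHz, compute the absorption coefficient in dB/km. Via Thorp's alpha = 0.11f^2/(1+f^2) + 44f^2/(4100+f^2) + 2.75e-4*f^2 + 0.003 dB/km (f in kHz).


f^2 = 116758.89
alpha = 0.11*116758.89/(1+116758.89) + 44*116758.89/(4100+116758.89) + 2.75e-4*116758.89 + 0.003 = 74.729

74.729 dB/km


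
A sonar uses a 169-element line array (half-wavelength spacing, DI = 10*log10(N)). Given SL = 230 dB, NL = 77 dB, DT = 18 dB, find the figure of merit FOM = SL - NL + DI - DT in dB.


Step 1: DI = 10*log10(169) = 22.28 dB
Step 2: FOM = SL - NL + DI - DT = 230 - 77 + 22.28 - 18 = 157.28

157.28 dB


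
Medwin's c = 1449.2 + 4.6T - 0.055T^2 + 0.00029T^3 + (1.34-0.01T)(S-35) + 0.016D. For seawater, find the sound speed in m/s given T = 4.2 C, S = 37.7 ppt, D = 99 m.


1472.66 m/s


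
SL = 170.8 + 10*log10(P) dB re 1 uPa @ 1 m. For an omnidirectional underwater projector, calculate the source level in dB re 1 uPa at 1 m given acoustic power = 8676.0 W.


SL = 170.8 + 10*log10(8676.0) = 170.8 + 39.38 = 210.18

210.18 dB


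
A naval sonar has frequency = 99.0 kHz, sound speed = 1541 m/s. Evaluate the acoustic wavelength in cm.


lambda = c/f = 1541 / 99000 = 0.0156 m = 1.56 cm

1.56 cm


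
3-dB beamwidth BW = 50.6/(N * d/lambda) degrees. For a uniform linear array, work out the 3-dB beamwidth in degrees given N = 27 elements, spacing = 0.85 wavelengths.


BW = 50.6 / (27 * 0.85) = 50.6 / 22.95 = 2.2

2.2 deg


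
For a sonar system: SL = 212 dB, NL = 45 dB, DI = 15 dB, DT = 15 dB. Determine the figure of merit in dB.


FOM = SL - NL + DI - DT = 212 - 45 + 15 - 15 = 167

167 dB


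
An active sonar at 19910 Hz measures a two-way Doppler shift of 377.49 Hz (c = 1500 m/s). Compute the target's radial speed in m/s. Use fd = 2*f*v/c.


14.22 m/s


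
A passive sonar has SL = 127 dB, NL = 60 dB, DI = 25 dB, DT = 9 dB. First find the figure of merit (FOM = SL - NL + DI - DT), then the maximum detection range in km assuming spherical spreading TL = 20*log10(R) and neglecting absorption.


Step 1: FOM = SL - NL + DI - DT = 127 - 60 + 25 - 9 = 83 dB
Step 2: at max range FOM = TL = 20*log10(R), so R = 10^(83/20) = 14125.38 m = 14.13 km

14.13 km


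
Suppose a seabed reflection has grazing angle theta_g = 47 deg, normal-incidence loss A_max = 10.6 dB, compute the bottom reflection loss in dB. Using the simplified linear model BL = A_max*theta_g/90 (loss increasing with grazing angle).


BL = A_max * theta_g / 90 = 10.6 * 47 / 90 = 5.54

5.54 dB


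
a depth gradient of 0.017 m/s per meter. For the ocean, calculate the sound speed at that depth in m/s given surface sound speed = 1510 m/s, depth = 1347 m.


c = 1510 + 0.017 * 1347 = 1532.899

1532.899 m/s


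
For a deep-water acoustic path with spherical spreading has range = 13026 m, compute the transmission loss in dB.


TL = 20*log10(13026) = 82.3

82.3 dB


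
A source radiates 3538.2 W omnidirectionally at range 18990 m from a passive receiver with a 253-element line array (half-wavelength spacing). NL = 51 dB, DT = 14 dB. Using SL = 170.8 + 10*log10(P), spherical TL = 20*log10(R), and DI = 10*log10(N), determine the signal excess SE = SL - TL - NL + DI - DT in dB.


Step 1: SL = 170.8 + 10*log10(3538.2) = 206.29 dB
Step 2: TL = 20*log10(18990) = 85.57 dB
Step 3: DI = 10*log10(253) = 24.03 dB
Step 4: SE = SL - TL - NL + DI - DT = 206.29 - 85.57 - 51 + 24.03 - 14 = 79.75

79.75 dB


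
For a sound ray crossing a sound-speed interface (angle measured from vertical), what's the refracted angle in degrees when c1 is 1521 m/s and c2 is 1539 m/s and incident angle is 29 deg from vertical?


sin(theta2) = (c2/c1)*sin(theta1) = (1539/1521)*sin(29 deg) = 0.49055
theta2 = arcsin(0.49055) = 29.38

29.38 deg


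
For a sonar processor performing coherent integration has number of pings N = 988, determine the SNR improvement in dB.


Gain = 10*log10(988) = 29.95

29.95 dB


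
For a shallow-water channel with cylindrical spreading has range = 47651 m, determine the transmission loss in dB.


46.78 dB


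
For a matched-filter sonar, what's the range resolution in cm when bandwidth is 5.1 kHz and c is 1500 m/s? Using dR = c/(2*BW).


14.71 cm


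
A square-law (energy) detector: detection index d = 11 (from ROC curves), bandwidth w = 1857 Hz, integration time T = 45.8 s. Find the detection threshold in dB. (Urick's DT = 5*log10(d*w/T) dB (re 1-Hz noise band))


DT = 5*log10(d*w/T) = 5*log10(11 * 1857 / 45.8) = 5*log10(446.0) = 13.25

13.25 dB


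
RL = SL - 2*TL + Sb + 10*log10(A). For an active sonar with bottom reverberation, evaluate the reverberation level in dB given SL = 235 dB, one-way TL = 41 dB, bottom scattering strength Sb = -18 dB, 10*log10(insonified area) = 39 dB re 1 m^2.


174 dB


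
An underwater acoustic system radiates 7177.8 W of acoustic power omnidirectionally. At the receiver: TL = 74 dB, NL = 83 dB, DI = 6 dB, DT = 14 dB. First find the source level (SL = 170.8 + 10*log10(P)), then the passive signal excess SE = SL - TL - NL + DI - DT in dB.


Step 1: SL = 170.8 + 10*log10(7177.8) = 209.36 dB
Step 2: SE = SL - TL - NL + DI - DT = 209.36 - 74 - 83 + 6 - 14 = 44.36

44.36 dB


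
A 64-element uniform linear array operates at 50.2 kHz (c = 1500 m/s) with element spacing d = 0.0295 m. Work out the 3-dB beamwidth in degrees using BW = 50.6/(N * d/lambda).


Step 1: lambda = 1500/50200 = 0.02988 m
Step 2: d/lambda = 0.0295/0.02988 = 0.9873
Step 3: BW = 50.6/(N * d/lambda) = 50.6/(64 * 0.9873) = 0.8

0.8 deg


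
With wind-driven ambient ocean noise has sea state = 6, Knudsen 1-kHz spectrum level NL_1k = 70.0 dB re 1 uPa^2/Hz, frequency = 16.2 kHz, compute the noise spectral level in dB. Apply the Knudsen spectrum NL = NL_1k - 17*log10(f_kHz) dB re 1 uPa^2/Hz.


49.44 dB


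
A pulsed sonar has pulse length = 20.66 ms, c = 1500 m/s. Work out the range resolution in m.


15.495 m


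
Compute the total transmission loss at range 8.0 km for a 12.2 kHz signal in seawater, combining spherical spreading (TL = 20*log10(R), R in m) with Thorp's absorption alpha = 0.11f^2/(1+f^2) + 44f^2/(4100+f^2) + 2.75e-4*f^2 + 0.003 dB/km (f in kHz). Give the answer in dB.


Step 1 (Thorp): alpha = 0.11*148.84/(1+148.84) + 44*148.84/(4100+148.84) + 2.75e-4*148.84 + 0.003 = 1.6945 dB/km
Step 2: TL_spread = 20*log10(8000) = 78.06 dB
Step 3: TL_abs = alpha*R = 1.6945 * 8.0 = 13.56 dB
Step 4: TL_total = 78.06 + 13.56 = 91.62

91.62 dB


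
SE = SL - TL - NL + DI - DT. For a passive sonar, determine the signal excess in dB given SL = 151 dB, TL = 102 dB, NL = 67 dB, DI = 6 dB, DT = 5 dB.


SE = SL - TL - NL + DI - DT = 151 - 102 - 67 + 6 - 5 = -17

-17 dB


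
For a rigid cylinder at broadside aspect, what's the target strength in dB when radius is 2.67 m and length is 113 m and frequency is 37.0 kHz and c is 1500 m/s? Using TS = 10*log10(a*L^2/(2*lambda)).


56.24 dB
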